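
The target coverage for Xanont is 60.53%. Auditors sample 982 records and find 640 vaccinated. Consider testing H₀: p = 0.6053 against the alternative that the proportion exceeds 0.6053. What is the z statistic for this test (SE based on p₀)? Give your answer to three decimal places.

p̂ = 640/982 = 0.651731.
SE = √(p₀(1−p₀)/n) = √(0.23891/982) = 0.015598.
z = (0.651731 − 0.6053)/0.015598 = 0.046431/0.015598 = 2.977.
p-value = P(Z > 2.977) ≈ 0.0015.

z = 2.977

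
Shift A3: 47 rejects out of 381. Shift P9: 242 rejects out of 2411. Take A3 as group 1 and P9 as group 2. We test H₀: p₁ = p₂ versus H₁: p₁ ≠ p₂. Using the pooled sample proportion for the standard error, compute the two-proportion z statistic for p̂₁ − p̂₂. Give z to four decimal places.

z = 1.3687

p̂₁ = 47/381 ≈ 0.1233596, p̂₂ = 242/2411 ≈ 0.1003733.
Pooled p̂ = (47+242)/(381+2411) = 289/2792 = 0.1035100.
SE = √(0.0927957 × 0.00303944) = 0.0167942.
z = (0.1233596 − 0.1003733)/0.0167942 = 0.0229863/0.0167942 = 1.3687.
Two-sided p-value ≈ 2·Φ(−1.369) = 0.1711.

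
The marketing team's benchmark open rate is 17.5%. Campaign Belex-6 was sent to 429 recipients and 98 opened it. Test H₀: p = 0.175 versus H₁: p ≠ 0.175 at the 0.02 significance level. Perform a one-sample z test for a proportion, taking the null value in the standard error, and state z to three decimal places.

p̂ = 98/429 = 0.228438.
SE = √(p₀(1−p₀)/n) = √(0.14437/429) = 0.018345.
z = (0.228438 − 0.175)/0.018345 = 0.053438/0.018345 = 2.913.
Two-sided p-value ≈ 2·Φ(−2.913) = 0.0036. With α = 0.02, reject H₀.

z = 2.913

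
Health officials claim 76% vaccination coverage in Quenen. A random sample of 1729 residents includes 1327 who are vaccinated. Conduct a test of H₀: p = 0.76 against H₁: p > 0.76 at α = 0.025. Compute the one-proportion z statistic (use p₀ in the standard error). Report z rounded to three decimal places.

z = 0.730

p̂ = 1327/1729 = 0.76750.
SE = √(p₀(1−p₀)/n) = √(0.1824/1729) = 0.01027.
z = (0.76750 − 0.76)/0.01027 = 0.00750/0.01027 = 0.730.
p-value = P(Z > 0.730) ≈ 0.2328. With α = 0.025, fail to reject H₀.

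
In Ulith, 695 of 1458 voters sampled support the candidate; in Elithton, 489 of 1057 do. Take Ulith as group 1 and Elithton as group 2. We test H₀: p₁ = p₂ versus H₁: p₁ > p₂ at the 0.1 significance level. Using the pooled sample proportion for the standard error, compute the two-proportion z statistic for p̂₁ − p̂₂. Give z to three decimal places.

z = 0.697

p̂₁ = 695/1458 ≈ 0.47668, p̂₂ = 489/1057 ≈ 0.46263.
Pooled p̂ = (695+489)/(1458+1057) = 1184/2515 = 0.47078.
SE = √(p̂(1−p̂)(1/n₁+1/n₂)) = √(0.47078·0.52922·0.00163194) = √(0.000406592) = 0.02016.
z = (0.47668 − 0.46263)/0.02016 = 0.01405/0.02016 = 0.697.
p-value = P(Z > 0.697) ≈ 0.2430. With α = 0.1, fail to reject H₀.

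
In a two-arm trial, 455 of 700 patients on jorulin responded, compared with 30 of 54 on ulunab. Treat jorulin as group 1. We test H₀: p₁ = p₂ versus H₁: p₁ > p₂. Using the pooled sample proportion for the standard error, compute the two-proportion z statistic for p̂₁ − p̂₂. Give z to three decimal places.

p̂₁ = 455/700 = 0.65000, p̂₂ = 30/54 = 0.55556.
Pooled p̂ = (455+30)/(700+54) = 485/754 = 0.64324.
SE = √(0.229483 × 0.0199471) = 0.06766.
z = (0.65000 − 0.55556)/0.06766 = 0.09444/0.06766 = 1.396.

z = 1.396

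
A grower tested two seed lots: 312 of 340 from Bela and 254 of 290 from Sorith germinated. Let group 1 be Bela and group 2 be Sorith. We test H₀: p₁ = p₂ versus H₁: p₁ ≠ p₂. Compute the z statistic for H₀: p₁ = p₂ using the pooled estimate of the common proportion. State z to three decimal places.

p̂₁ = 312/340 = 0.91765, p̂₂ = 254/290 = 0.87586.
Pooled p̂ = (312+254)/(340+290) = 566/630 = 0.89841.
SE = √(0.0912673 × 0.00638945) = 0.02415.
z = (0.91765 − 0.87586)/0.02415 = 0.04179/0.02415 = 1.730.

z = 1.730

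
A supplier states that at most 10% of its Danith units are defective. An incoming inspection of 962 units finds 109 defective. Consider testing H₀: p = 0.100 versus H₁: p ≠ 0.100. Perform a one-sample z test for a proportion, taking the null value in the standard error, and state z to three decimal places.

z = 1.376

p̂ = 109/962 ≈ 0.11331.
Standard error under H₀: √(0.1×0.9/962) = 0.00967.
z = (0.11331 − 0.1)/0.00967 = 0.01331/0.00967 = 1.376.
p-value = 2·P(Z > 1.376) ≈ 0.1689.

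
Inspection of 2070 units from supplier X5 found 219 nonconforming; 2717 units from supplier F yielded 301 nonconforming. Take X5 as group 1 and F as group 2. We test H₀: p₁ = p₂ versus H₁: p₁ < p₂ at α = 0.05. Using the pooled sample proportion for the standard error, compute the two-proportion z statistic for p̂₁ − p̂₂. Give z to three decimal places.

z = -0.549

p̂₁ = 219/2070 ≈ 0.105797, p̂₂ = 301/2717 ≈ 0.110784.
Pooled p̂ = (219+301)/(2070+2717) = 520/4787 = 0.108628.
SE = √(0.0968276 × 0.000851145) = 0.009078.
z = (0.105797 − 0.110784)/0.009078 = -0.004987/0.009078 = -0.549.
p-value = P(Z < -0.549) ≈ 0.2914. With α = 0.05, fail to reject H₀.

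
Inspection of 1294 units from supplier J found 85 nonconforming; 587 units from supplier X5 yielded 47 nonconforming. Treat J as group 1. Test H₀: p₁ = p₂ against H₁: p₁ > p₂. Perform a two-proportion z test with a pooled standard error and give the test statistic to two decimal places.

p̂₁ = 85/1294 ≈ 0.0657, p̂₂ = 47/587 ≈ 0.0801.
Pooled p̂ = (85+47)/(1294+587) = 132/1881 = 0.0702.
SE = √(0.0652508 × 0.00247638) = 0.0127.
z = (0.0657 − 0.0801)/0.0127 = -0.0144/0.0127 = -1.13.

z = -1.13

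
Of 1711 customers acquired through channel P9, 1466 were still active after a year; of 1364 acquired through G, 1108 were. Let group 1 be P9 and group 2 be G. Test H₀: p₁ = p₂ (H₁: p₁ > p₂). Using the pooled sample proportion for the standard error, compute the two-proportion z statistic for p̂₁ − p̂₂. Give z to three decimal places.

z = 3.319

p̂₁ = 1466/1711 ≈ 0.856809, p̂₂ = 1108/1364 ≈ 0.812317.
Pooled p̂ = (1466+1108)/(1711+1364) = 2574/3075 = 0.837073.
SE = √(0.136382 × 0.00131759) = 0.013405.
z = (0.856809 − 0.812317)/0.013405 = 0.044492/0.013405 = 3.319.
p-value = P(Z > 3.319) ≈ 0.0005.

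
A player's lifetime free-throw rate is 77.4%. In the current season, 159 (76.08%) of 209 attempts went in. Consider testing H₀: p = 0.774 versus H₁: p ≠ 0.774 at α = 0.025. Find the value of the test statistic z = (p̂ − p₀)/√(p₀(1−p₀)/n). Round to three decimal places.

z = -0.457

p̂ = 159/209 ≈ 0.76077.
Under H₀, SE = √(0.774·0.226/209) = √(0.000836957) = 0.02893.
z = (0.76077 − 0.774)/0.02893 = -0.01323/0.02893 = -0.457.
Two-sided p-value ≈ 2·Φ(−0.457) = 0.6473, so at α = 0.025 we fail to reject H₀.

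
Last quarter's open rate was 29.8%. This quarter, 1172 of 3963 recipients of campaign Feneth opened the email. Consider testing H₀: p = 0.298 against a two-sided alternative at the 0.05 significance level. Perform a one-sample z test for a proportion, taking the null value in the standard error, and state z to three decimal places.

p̂ = 1172/3963 ≈ 0.295736.
Under H₀, SE = √(0.298·0.702/3963) = √(5.27873e-05) = 0.007265.
z = (0.295736 − 0.298)/0.007265 = -0.002264/0.007265 = -0.312.
p-value = 2·P(Z > 0.312) ≈ 0.7553; since p > α = 0.05, fail to reject H₀.

z = -0.312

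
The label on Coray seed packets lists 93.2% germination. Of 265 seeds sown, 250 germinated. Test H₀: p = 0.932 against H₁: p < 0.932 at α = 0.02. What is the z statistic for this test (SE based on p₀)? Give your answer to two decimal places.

p̂ = 250/265 ≈ 0.9434.
Standard error under H₀: √(0.932×0.068/265) = 0.0155.
z = (0.9434 − 0.932)/0.0155 = 0.0114/0.0155 = 0.74.
p-value = P(Z < 0.737) ≈ 0.7694; since p > α = 0.02, fail to reject H₀.

z = 0.74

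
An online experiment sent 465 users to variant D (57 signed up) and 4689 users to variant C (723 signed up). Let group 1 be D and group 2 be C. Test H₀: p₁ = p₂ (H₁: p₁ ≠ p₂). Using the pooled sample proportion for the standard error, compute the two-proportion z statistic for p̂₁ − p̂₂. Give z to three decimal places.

p̂₁ = 57/465 = 0.122581, p̂₂ = 723/4689 = 0.154191.
Pooled p̂ = (57+723)/(465+4689) = 780/5154 = 0.151339.
SE = √(p̂(1−p̂)(1/n₁+1/n₂)) = √(0.151339·0.848661·0.0023638) = √(0.000303596) = 0.017424.
z = (0.122581 − 0.154191)/0.017424 = -0.031610/0.017424 = -1.814.

z = -1.814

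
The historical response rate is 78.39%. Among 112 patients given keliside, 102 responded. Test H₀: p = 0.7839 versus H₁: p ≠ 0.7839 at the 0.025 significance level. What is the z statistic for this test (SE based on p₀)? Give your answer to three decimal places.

p̂ = 102/112 = 0.91071.
SE = √(p₀(1−p₀)/n) = √(0.1694/112) = 0.03889.
z = (0.91071 − 0.7839)/0.03889 = 0.12681/0.03889 = 3.261.
Two-sided p-value ≈ 2·Φ(−3.261) = 0.0011; since p < α = 0.025, reject H₀.

z = 3.261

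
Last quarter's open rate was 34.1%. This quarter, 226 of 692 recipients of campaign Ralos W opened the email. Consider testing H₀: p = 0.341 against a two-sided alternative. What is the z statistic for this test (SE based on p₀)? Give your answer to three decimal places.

z = -0.800

p̂ = 226/692 = 0.32659.
Under H₀, SE = √(0.341·0.659/692) = √(0.000324738) = 0.01802.
z = (0.32659 − 0.341)/0.01802 = -0.01441/0.01802 = -0.800.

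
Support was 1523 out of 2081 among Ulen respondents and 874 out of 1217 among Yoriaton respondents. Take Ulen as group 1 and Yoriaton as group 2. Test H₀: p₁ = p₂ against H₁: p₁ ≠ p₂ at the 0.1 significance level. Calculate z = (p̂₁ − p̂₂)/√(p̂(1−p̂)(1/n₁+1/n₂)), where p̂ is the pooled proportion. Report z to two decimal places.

p̂₁ = 1523/2081 ≈ 0.7319, p̂₂ = 874/1217 ≈ 0.7182.
Pooled p̂ = (1523+874)/(2081+1217) = 2397/3298 = 0.7268.
SE = √(0.19856 × 0.00130223) = 0.0161.
z = (0.7319 − 0.7182)/0.0161 = 0.0137/0.0161 = 0.85.
p-value = 2·P(Z > 0.852) ≈ 0.3942; since p > α = 0.1, fail to reject H₀.

z = 0.85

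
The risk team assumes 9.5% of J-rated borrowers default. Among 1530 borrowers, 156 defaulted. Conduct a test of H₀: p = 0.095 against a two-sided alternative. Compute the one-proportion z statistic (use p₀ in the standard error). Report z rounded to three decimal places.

p̂ = 156/1530 ≈ 0.101961.
Under H₀, SE = √(0.095·0.905/1530) = √(5.61928e-05) = 0.007496.
z = (0.101961 − 0.095)/0.007496 = 0.006961/0.007496 = 0.929.
Two-sided p-value ≈ 2·Φ(−0.929) = 0.3531.

z = 0.929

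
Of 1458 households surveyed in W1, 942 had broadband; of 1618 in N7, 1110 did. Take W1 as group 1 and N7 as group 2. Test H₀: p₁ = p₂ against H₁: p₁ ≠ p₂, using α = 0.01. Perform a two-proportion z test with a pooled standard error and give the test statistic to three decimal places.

p̂₁ = 942/1458 ≈ 0.64609, p̂₂ = 1110/1618 ≈ 0.68603.
Pooled p̂ = (942+1110)/(1458+1618) = 2052/3076 = 0.66710.
SE = √(0.222078 × 0.00130392) = 0.01702.
z = (0.64609 − 0.68603)/0.01702 = -0.03994/0.01702 = -2.347.
p-value = 2·P(Z > 2.347) ≈ 0.0189, so at α = 0.01 we fail to reject H₀.

z = -2.347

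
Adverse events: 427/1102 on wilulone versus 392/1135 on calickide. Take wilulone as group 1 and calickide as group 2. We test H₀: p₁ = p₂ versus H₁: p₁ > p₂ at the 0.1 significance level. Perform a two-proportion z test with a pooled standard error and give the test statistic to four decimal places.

z = 2.0666

p̂₁ = 427/1102 ≈ 0.387477, p̂₂ = 392/1135 ≈ 0.345374.
Pooled p̂ = (427+392)/(1102+1135) = 819/2237 = 0.366115.
SE = √(p̂(1−p̂)(1/n₁+1/n₂)) = √(0.366115·0.633885·0.0017885) = √(0.000415066) = 0.020373.
z = (0.387477 − 0.345374)/0.020373 = 0.042103/0.020373 = 2.0666.
p-value = P(Z > 2.067) ≈ 0.0194. With α = 0.1, reject H₀.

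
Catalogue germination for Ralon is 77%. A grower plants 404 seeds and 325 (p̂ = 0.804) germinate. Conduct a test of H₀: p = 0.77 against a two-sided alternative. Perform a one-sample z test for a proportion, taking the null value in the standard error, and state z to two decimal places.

z = 1.65

p̂ = 325/404 ≈ 0.8045.
SE = √(p₀(1−p₀)/n) = √(0.1771/404) = 0.0209.
z = (0.8045 − 0.77)/0.0209 = 0.0345/0.0209 = 1.65.
p-value = 2·P(Z > 1.646) ≈ 0.0998.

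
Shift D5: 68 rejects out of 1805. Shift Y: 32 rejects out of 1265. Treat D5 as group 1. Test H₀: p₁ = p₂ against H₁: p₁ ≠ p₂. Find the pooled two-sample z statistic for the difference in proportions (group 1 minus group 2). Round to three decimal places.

p̂₁ = 68/1805 ≈ 0.0376731, p̂₂ = 32/1265 ≈ 0.0252964.
Pooled p̂ = (68+32)/(1805+1265) = 100/3070 = 0.0325733.
SE = √(p̂(1−p̂)(1/n₁+1/n₂)) = √(0.0325733·0.9674267·0.00134453) = √(4.23692e-05) = 0.0065092.
z = (0.0376731 − 0.0252964)/0.0065092 = 0.0123767/0.0065092 = 1.901.

z = 1.901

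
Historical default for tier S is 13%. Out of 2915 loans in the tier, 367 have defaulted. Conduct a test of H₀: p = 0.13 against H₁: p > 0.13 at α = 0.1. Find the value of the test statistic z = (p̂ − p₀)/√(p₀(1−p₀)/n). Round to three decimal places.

p̂ = 367/2915 = 0.12590.
Standard error under H₀: √(0.13×0.87/2915) = 0.00623.
z = (0.12590 − 0.13)/0.00623 = -0.00410/0.00623 = -0.658.
p-value = P(Z > -0.658) ≈ 0.7448. With α = 0.1, fail to reject H₀.

z = -0.658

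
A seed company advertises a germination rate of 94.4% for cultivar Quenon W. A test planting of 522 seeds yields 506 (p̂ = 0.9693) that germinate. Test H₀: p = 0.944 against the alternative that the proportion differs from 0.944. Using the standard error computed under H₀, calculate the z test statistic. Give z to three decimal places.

z = 2.519

p̂ = 506/522 ≈ 0.969349.
Standard error under H₀: √(0.944×0.056/522) = 0.010063.
z = (0.969349 − 0.944)/0.010063 = 0.025349/0.010063 = 2.519.
Two-sided p-value ≈ 2·Φ(−2.519) = 0.0118.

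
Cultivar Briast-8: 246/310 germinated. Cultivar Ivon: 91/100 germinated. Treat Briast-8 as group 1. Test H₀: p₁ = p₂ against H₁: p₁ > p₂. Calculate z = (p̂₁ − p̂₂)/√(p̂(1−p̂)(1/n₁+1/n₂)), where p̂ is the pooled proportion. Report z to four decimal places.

p̂₁ = 246/310 = 0.793548, p̂₂ = 91/100 = 0.910000.
Pooled p̂ = (246+91)/(310+100) = 337/410 = 0.821951.
SE = √(0.146347 × 0.0132258) = 0.043995.
z = (0.793548 − 0.910000)/0.043995 = -0.116452/0.043995 = -2.6469.

z = -2.6469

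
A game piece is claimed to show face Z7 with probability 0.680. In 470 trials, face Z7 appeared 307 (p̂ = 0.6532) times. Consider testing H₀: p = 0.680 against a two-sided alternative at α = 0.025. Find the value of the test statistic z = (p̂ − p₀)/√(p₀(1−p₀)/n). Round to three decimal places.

p̂ = 307/470 = 0.65319.
Standard error under H₀: √(0.68×0.32/470) = 0.02152.
z = (0.65319 − 0.68)/0.02152 = -0.02681/0.02152 = -1.246.
Two-sided p-value ≈ 2·Φ(−1.246) = 0.2128. With α = 0.025, fail to reject H₀.

z = -1.246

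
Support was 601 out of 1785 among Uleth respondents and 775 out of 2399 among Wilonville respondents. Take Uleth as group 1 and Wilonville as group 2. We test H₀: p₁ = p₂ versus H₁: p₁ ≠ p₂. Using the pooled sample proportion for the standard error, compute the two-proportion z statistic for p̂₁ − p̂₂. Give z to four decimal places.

p̂₁ = 601/1785 = 0.336695, p̂₂ = 775/2399 = 0.323051.
Pooled p̂ = (601+775)/(1785+2399) = 1376/4184 = 0.328872.
SE = √(0.220715 × 0.000977064) = 0.014685.
z = (0.336695 − 0.323051)/0.014685 = 0.013644/0.014685 = 0.9291.

z = 0.9291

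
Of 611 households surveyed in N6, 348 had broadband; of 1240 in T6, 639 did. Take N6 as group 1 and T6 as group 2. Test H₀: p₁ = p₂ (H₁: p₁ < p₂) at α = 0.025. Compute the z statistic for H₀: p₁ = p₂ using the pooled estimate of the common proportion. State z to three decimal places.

z = 2.199

p̂₁ = 348/611 ≈ 0.569558, p̂₂ = 639/1240 ≈ 0.515323.
Pooled p̂ = (348+639)/(611+1240) = 987/1851 = 0.533225.
SE = √(0.248896 × 0.00244311) = 0.024659.
z = (0.569558 − 0.515323)/0.024659 = 0.054235/0.024659 = 2.199.
p-value = P(Z < 2.199) ≈ 0.9861. With α = 0.025, fail to reject H₀.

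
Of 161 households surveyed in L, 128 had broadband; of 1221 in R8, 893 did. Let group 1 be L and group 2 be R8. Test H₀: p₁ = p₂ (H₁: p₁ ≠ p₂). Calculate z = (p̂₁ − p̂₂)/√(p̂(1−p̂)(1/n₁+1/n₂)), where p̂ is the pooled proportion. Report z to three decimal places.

z = 1.728

p̂₁ = 128/161 ≈ 0.79503, p̂₂ = 893/1221 ≈ 0.73137.
Pooled p̂ = (128+893)/(161+1221) = 1021/1382 = 0.73878.
SE = √(p̂(1−p̂)(1/n₁+1/n₂)) = √(0.73878·0.26122·0.00703018) = √(0.0013567) = 0.03683.
z = (0.79503 − 0.73137)/0.03683 = 0.06366/0.03683 = 1.728.
Two-sided p-value ≈ 2·Φ(−1.728) = 0.0839.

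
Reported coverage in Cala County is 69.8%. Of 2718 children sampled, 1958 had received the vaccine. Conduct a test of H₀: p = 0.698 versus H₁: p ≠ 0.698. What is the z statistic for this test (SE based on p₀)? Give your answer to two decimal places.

p̂ = 1958/2718 ≈ 0.72038.
Standard error under H₀: √(0.698×0.302/2718) = 0.00881.
z = (0.72038 − 0.698)/0.00881 = 0.02238/0.00881 = 2.54.
Two-sided p-value ≈ 2·Φ(−2.542) = 0.0110.

z = 2.54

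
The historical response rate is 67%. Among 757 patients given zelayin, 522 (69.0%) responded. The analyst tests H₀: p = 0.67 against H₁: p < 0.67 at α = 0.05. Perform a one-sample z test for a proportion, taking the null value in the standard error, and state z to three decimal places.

p̂ = 522/757 = 0.68956.
SE = √(p₀(1−p₀)/n) = √(0.2211/757) = 0.01709.
z = (0.68956 − 0.67)/0.01709 = 0.01956/0.01709 = 1.145.
p-value = P(Z < 1.145) ≈ 0.8738; since p > α = 0.05, fail to reject H₀.

z = 1.145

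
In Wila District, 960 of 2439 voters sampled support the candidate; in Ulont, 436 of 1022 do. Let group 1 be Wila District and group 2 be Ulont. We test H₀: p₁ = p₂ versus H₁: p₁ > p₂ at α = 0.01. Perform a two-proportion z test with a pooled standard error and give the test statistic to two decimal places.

p̂₁ = 960/2439 ≈ 0.39360, p̂₂ = 436/1022 ≈ 0.42661.
Pooled p̂ = (960+436)/(2439+1022) = 1396/3461 = 0.40335.
SE = √(p̂(1−p̂)(1/n₁+1/n₂)) = √(0.40335·0.59665·0.00138848) = √(0.00033415) = 0.01828.
z = (0.39360 − 0.42661)/0.01828 = -0.03301/0.01828 = -1.81.
p-value = P(Z > -1.806) ≈ 0.9645. With α = 0.01, fail to reject H₀.

z = -1.81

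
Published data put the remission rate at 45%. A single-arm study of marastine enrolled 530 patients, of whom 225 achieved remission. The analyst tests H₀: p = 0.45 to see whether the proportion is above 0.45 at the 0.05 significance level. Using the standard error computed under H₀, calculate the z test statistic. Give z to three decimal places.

z = -1.179

p̂ = 225/530 = 0.42453.
SE = √(p₀(1−p₀)/n) = √(0.2475/530) = 0.02161.
z = (0.42453 − 0.45)/0.02161 = -0.02547/0.02161 = -1.179.
p-value = P(Z > -1.179) ≈ 0.8807; since p > α = 0.05, fail to reject H₀.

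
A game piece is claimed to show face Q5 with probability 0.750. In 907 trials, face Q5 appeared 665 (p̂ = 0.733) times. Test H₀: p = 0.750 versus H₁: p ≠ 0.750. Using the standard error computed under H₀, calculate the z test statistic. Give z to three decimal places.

p̂ = 665/907 = 0.73319.
SE = √(p₀(1−p₀)/n) = √(0.1875/907) = 0.01438.
z = (0.73319 − 0.75)/0.01438 = -0.01681/0.01438 = -1.169.

z = -1.169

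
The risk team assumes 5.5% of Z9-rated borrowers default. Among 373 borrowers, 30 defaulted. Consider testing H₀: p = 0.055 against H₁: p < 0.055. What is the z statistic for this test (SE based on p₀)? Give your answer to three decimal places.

z = 2.154

p̂ = 30/373 = 0.080429.
SE = √(p₀(1−p₀)/n) = √(0.051975/373) = 0.011804.
z = (0.080429 − 0.055)/0.011804 = 0.025429/0.011804 = 2.154.
p-value = P(Z < 2.154) ≈ 0.9844.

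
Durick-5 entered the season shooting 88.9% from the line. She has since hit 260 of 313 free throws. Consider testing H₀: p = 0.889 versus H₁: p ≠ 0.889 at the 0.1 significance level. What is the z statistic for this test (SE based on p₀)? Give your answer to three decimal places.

p̂ = 260/313 ≈ 0.830671.
Under H₀, SE = √(0.889·0.111/313) = √(0.000315268) = 0.017756.
z = (0.830671 − 0.889)/0.017756 = -0.058329/0.017756 = -3.285.
Two-sided p-value ≈ 2·Φ(−3.285) = 0.0010. With α = 0.1, reject H₀.

z = -3.285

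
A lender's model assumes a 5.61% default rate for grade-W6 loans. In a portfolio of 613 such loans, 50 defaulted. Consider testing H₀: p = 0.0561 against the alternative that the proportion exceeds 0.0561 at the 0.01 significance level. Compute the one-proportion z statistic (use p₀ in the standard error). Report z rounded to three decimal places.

z = 2.740

p̂ = 50/613 ≈ 0.081566.
Standard error under H₀: √(0.0561×0.9439/613) = 0.009294.
z = (0.081566 − 0.0561)/0.009294 = 0.025466/0.009294 = 2.740.
p-value = P(Z > 2.740) ≈ 0.0031. With α = 0.01, reject H₀.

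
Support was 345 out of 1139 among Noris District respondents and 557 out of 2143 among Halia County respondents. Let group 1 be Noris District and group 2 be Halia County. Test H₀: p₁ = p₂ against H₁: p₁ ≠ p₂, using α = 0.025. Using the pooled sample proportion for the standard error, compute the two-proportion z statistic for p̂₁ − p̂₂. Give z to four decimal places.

z = 2.6256

p̂₁ = 345/1139 ≈ 0.302897, p̂₂ = 557/2143 ≈ 0.259916.
Pooled p̂ = (345+557)/(1139+2143) = 902/3282 = 0.274832.
SE = √(0.1993 × 0.0013446) = 0.016370.
z = (0.302897 − 0.259916)/0.016370 = 0.042981/0.016370 = 2.6256.
p-value = 2·P(Z > 2.626) ≈ 0.0086, so at α = 0.025 we reject H₀.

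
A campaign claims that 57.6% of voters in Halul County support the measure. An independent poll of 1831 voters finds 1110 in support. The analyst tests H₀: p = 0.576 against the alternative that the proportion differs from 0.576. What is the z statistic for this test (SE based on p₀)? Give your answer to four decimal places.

z = 2.6172

p̂ = 1110/1831 = 0.606226.
Under H₀, SE = √(0.576·0.424/1831) = √(0.000133383) = 0.011549.
z = (0.606226 − 0.576)/0.011549 = 0.030226/0.011549 = 2.6172.
p-value = 2·P(Z > 2.617) ≈ 0.0089.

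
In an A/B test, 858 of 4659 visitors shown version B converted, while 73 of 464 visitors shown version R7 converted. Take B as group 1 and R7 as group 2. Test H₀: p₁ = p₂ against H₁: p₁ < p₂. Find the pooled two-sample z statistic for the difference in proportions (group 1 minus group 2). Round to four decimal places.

z = 1.4293

p̂₁ = 858/4659 ≈ 0.1841597, p̂₂ = 73/464 ≈ 0.1573276.
Pooled p̂ = (858+73)/(4659+464) = 931/5123 = 0.1817295.
SE = √(p̂(1−p̂)(1/n₁+1/n₂)) = √(0.1817295·0.8182705·0.00236981) = √(0.0003524) = 0.0187723.
z = (0.1841597 − 0.1573276)/0.0187723 = 0.0268321/0.0187723 = 1.4293.
p-value = P(Z < 1.429) ≈ 0.9235.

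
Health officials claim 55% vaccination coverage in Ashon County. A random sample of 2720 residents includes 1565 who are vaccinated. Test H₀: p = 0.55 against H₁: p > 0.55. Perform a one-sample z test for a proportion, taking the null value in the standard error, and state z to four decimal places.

z = 2.6594

p̂ = 1565/2720 = 0.575368.
SE = √(p₀(1−p₀)/n) = √(0.2475/2720) = 0.009539.
z = (0.575368 − 0.55)/0.009539 = 0.025368/0.009539 = 2.6594.
p-value = P(Z > 2.659) ≈ 0.0039.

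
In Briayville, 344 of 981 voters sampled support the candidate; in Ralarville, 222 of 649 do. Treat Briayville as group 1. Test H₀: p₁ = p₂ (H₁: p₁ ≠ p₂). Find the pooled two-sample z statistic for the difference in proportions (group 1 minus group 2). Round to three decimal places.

p̂₁ = 344/981 = 0.35066, p̂₂ = 222/649 = 0.34206.
Pooled p̂ = (344+222)/(981+649) = 566/1630 = 0.34724.
SE = √(p̂(1−p̂)(1/n₁+1/n₂)) = √(0.34724·0.65276·0.0025602) = √(0.000580306) = 0.02409.
z = (0.35066 − 0.34206)/0.02409 = 0.00860/0.02409 = 0.357.

z = 0.357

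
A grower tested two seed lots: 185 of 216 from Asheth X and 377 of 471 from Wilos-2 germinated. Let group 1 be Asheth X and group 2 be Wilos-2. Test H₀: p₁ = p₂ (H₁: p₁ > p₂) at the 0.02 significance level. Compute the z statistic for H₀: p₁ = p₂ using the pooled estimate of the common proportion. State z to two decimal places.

z = 1.77

p̂₁ = 185/216 = 0.8565, p̂₂ = 377/471 = 0.8004.
Pooled p̂ = (185+377)/(216+471) = 562/687 = 0.8180.
SE = √(p̂(1−p̂)(1/n₁+1/n₂)) = √(0.8180·0.1820·0.00675277) = √(0.00100511) = 0.0317.
z = (0.8565 − 0.8004)/0.0317 = 0.0561/0.0317 = 1.77.
p-value = P(Z > 1.768) ≈ 0.0385, so at α = 0.02 we fail to reject H₀.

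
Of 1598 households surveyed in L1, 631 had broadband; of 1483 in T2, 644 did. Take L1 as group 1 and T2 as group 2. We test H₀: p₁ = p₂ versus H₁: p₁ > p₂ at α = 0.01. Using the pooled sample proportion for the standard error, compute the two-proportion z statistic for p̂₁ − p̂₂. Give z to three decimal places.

z = -2.218

p̂₁ = 631/1598 ≈ 0.394869, p̂₂ = 644/1483 ≈ 0.434255.
Pooled p̂ = (631+644)/(1598+1483) = 1275/3081 = 0.413827.
SE = √(p̂(1−p̂)(1/n₁+1/n₂)) = √(0.413827·0.586173·0.00130009) = √(0.000315368) = 0.017759.
z = (0.394869 − 0.434255)/0.017759 = -0.039386/0.017759 = -2.218.
p-value = P(Z > -2.218) ≈ 0.9867, so at α = 0.01 we fail to reject H₀.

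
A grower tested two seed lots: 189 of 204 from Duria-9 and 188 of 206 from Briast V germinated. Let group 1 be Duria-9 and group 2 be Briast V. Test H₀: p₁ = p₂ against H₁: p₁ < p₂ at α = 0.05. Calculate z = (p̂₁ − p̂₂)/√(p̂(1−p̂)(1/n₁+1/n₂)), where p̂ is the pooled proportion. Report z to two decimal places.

p̂₁ = 189/204 = 0.9265, p̂₂ = 188/206 = 0.9126.
Pooled p̂ = (189+188)/(204+206) = 377/410 = 0.9195.
SE = √(p̂(1−p̂)(1/n₁+1/n₂)) = √(0.9195·0.0805·0.00975633) = √(0.000722061) = 0.0269.
z = (0.9265 − 0.9126)/0.0269 = 0.0139/0.0269 = 0.52.
p-value = P(Z < 0.515) ≈ 0.6969; since p > α = 0.05, fail to reject H₀.

z = 0.52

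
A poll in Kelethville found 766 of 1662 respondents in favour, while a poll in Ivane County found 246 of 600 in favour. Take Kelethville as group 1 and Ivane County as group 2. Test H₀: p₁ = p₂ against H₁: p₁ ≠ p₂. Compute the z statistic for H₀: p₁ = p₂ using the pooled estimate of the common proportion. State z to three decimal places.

p̂₁ = 766/1662 = 0.46089, p̂₂ = 246/600 = 0.41000.
Pooled p̂ = (766+246)/(1662+600) = 1012/2262 = 0.44739.
SE = √(0.247232 × 0.00226835) = 0.02368.
z = (0.46089 − 0.41000)/0.02368 = 0.05089/0.02368 = 2.149.
p-value = 2·P(Z > 2.149) ≈ 0.0316.

z = 2.149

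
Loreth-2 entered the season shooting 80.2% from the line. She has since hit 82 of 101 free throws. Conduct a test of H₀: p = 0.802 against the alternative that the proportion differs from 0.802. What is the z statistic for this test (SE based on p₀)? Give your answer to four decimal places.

p̂ = 82/101 = 0.811881.
Standard error under H₀: √(0.802×0.198/101) = 0.039651.
z = (0.811881 − 0.802)/0.039651 = 0.009881/0.039651 = 0.2492.

z = 0.2492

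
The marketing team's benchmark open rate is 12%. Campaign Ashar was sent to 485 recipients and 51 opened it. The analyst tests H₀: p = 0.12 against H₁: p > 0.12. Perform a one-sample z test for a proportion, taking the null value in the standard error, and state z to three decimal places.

z = -1.006

p̂ = 51/485 = 0.10515.
Under H₀, SE = √(0.12·0.88/485) = √(0.000217732) = 0.01476.
z = (0.10515 − 0.12)/0.01476 = -0.01485/0.01476 = -1.006.
p-value = P(Z > -1.006) ≈ 0.8428.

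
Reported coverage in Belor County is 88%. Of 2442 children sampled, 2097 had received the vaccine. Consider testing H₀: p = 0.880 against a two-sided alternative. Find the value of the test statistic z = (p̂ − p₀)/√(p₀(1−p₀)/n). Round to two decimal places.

z = -3.24

p̂ = 2097/2442 = 0.858722.
Under H₀, SE = √(0.88·0.12/2442) = √(4.32432e-05) = 0.006576.
z = (0.858722 − 0.88)/0.006576 = -0.021278/0.006576 = -3.24.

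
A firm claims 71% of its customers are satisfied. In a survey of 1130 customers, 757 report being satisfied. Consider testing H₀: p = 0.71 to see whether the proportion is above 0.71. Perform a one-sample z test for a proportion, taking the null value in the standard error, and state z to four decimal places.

p̂ = 757/1130 = 0.6699115.
SE = √(p₀(1−p₀)/n) = √(0.2059/1130) = 0.0134986.
z = (0.6699115 − 0.71)/0.0134986 = -0.0400885/0.0134986 = -2.9698.
p-value = P(Z > -2.970) ≈ 0.9985.

z = -2.9698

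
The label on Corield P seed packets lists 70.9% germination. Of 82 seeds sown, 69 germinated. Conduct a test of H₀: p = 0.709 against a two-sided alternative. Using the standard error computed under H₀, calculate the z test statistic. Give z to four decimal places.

z = 2.6408

p̂ = 69/82 = 0.841463.
SE = √(p₀(1−p₀)/n) = √(0.20632/82) = 0.050161.
z = (0.841463 − 0.709)/0.050161 = 0.132463/0.050161 = 2.6408.
Two-sided p-value ≈ 2·Φ(−2.641) = 0.0083.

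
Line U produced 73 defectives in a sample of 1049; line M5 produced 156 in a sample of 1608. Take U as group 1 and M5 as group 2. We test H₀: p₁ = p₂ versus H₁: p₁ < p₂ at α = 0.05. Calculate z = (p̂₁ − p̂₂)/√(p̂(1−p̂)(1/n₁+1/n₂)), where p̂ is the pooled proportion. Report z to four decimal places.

p̂₁ = 73/1049 ≈ 0.0695901, p̂₂ = 156/1608 ≈ 0.0970149.
Pooled p̂ = (73+156)/(1049+1608) = 229/2657 = 0.0861874.
SE = √(0.0787592 × 0.00157518) = 0.0111382.
z = (0.0695901 − 0.0970149)/0.0111382 = -0.0274248/0.0111382 = -2.4622.
p-value = P(Z < -2.462) ≈ 0.0069; since p < α = 0.05, reject H₀.

z = -2.4622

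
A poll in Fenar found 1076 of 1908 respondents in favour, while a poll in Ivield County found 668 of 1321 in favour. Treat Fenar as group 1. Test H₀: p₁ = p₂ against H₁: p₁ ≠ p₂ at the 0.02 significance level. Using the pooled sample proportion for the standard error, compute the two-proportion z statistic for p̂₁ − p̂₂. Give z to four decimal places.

p̂₁ = 1076/1908 = 0.5639413, p̂₂ = 668/1321 = 0.5056775.
Pooled p̂ = (1076+668)/(1908+1321) = 1744/3229 = 0.5401053.
SE = √(p̂(1−p̂)(1/n₁+1/n₂)) = √(0.5401053·0.4598947·0.00128111) = √(0.000318217) = 0.0178386.
z = (0.5639413 − 0.5056775)/0.0178386 = 0.0582638/0.0178386 = 3.2662.
p-value = 2·P(Z > 3.266) ≈ 0.0011; since p < α = 0.02, reject H₀.

z = 3.2662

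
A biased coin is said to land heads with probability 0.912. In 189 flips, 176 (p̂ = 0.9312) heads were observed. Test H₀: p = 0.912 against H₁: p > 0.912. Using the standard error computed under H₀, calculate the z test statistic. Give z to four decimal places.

z = 0.9326

p̂ = 176/189 = 0.9312169.
SE = √(p₀(1−p₀)/n) = √(0.080256/189) = 0.0206067.
z = (0.9312169 − 0.912)/0.0206067 = 0.0192169/0.0206067 = 0.9326.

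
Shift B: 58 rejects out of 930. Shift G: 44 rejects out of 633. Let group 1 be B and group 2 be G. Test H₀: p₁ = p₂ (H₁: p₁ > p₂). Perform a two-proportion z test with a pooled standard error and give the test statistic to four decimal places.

z = -0.5614

p̂₁ = 58/930 ≈ 0.062366, p̂₂ = 44/633 ≈ 0.069510.
Pooled p̂ = (58+44)/(930+633) = 102/1563 = 0.065259.
SE = √(0.0610004 × 0.00265505) = 0.012726.
z = (0.062366 − 0.069510)/0.012726 = -0.007144/0.012726 = -0.5614.
p-value = P(Z > -0.561) ≈ 0.7127.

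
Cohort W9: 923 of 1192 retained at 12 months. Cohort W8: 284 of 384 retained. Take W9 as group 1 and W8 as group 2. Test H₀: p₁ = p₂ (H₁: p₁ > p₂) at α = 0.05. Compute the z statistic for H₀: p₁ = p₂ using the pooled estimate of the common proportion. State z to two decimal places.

p̂₁ = 923/1192 = 0.7743, p̂₂ = 284/384 = 0.7396.
Pooled p̂ = (923+284)/(1192+384) = 1207/1576 = 0.7659.
SE = √(p̂(1−p̂)(1/n₁+1/n₂)) = √(0.7659·0.2341·0.00344309) = √(0.000617405) = 0.0248.
z = (0.7743 − 0.7396)/0.0248 = 0.0347/0.0248 = 1.40.
p-value = P(Z > 1.398) ≈ 0.0810. With α = 0.05, fail to reject H₀.

z = 1.40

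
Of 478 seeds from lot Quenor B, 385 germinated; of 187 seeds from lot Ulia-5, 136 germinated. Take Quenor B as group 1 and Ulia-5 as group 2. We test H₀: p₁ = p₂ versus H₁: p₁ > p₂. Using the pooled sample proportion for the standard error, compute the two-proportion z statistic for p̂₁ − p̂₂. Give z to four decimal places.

z = 2.2002

p̂₁ = 385/478 ≈ 0.805439, p̂₂ = 136/187 ≈ 0.727273.
Pooled p̂ = (385+136)/(478+187) = 521/665 = 0.783459.
SE = √(p̂(1−p̂)(1/n₁+1/n₂)) = √(0.783459·0.216541·0.00743964) = √(0.00126214) = 0.035527.
z = (0.805439 − 0.727273)/0.035527 = 0.078166/0.035527 = 2.2002.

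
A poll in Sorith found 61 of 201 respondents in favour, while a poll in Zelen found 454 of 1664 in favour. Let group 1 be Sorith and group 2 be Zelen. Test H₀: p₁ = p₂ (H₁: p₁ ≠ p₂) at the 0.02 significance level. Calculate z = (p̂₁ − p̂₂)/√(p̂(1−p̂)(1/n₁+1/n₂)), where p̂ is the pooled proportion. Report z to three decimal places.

p̂₁ = 61/201 = 0.30348, p̂₂ = 454/1664 = 0.27284.
Pooled p̂ = (61+454)/(201+1664) = 515/1865 = 0.27614.
SE = √(p̂(1−p̂)(1/n₁+1/n₂)) = √(0.27614·0.72386·0.00557609) = √(0.00111458) = 0.03339.
z = (0.30348 − 0.27284)/0.03339 = 0.03064/0.03339 = 0.918.
Two-sided p-value ≈ 2·Φ(−0.918) = 0.3586. With α = 0.02, fail to reject H₀.

z = 0.918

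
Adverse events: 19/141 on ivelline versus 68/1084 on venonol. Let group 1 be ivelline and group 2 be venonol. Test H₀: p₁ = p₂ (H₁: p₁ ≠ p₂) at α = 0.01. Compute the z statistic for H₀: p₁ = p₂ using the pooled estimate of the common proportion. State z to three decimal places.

z = 3.132

p̂₁ = 19/141 ≈ 0.134752, p̂₂ = 68/1084 ≈ 0.062731.
Pooled p̂ = (19+68)/(141+1084) = 87/1225 = 0.071020.
SE = √(0.0659765 × 0.00801471) = 0.022995.
z = (0.134752 − 0.062731)/0.022995 = 0.072021/0.022995 = 3.132.
Two-sided p-value ≈ 2·Φ(−3.132) = 0.0017. With α = 0.01, reject H₀.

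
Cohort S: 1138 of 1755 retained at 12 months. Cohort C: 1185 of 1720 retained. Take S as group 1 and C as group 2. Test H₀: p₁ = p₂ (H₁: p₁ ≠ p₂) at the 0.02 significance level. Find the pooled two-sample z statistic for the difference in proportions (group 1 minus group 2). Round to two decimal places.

p̂₁ = 1138/1755 ≈ 0.6484, p̂₂ = 1185/1720 ≈ 0.6890.
Pooled p̂ = (1138+1185)/(1755+1720) = 2323/3475 = 0.6685.
SE = √(0.221611 × 0.0011512) = 0.0160.
z = (0.6484 − 0.6890)/0.0160 = -0.0406/0.0160 = -2.54.
Two-sided p-value ≈ 2·Φ(−2.537) = 0.0112. With α = 0.02, reject H₀.

z = -2.54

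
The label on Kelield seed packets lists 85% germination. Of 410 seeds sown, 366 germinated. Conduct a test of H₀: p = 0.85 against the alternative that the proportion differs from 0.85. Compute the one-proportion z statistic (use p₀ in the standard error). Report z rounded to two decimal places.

p̂ = 366/410 ≈ 0.89268.
SE = √(p₀(1−p₀)/n) = √(0.1275/410) = 0.01763.
z = (0.89268 − 0.85)/0.01763 = 0.04268/0.01763 = 2.42.

z = 2.42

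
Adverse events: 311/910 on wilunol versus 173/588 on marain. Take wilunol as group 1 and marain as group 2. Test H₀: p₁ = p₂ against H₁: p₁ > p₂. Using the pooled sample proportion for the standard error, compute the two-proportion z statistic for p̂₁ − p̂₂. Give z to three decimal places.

p̂₁ = 311/910 = 0.341758, p̂₂ = 173/588 = 0.294218.
Pooled p̂ = (311+173)/(910+588) = 484/1498 = 0.323097.
SE = √(0.218705 × 0.00279958) = 0.024744.
z = (0.341758 − 0.294218)/0.024744 = 0.047540/0.024744 = 1.921.

z = 1.921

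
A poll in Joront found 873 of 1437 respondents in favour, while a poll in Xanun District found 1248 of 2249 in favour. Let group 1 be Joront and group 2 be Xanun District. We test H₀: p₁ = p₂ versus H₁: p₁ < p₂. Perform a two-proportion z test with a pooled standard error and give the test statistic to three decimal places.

p̂₁ = 873/1437 = 0.607516, p̂₂ = 1248/2249 = 0.554913.
Pooled p̂ = (873+1248)/(1437+2249) = 2121/3686 = 0.575421.
SE = √(p̂(1−p̂)(1/n₁+1/n₂)) = √(0.575421·0.424579·0.00114054) = √(0.000278646) = 0.016693.
z = (0.607516 − 0.554913)/0.016693 = 0.052603/0.016693 = 3.151.

z = 3.151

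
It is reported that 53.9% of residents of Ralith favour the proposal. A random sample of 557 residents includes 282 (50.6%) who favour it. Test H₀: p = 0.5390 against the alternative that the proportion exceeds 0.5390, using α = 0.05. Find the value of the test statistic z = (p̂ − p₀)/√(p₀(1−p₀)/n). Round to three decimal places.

p̂ = 282/557 ≈ 0.50628.
SE = √(p₀(1−p₀)/n) = √(0.24848/557) = 0.02112.
z = (0.50628 − 0.539)/0.02112 = -0.03272/0.02112 = -1.549.
p-value = P(Z > -1.549) ≈ 0.9393; since p > α = 0.05, fail to reject H₀.

z = -1.549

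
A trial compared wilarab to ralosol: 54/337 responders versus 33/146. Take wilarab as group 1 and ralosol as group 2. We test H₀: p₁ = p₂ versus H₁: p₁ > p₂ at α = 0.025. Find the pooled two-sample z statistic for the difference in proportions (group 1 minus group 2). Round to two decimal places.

p̂₁ = 54/337 ≈ 0.1602, p̂₂ = 33/146 ≈ 0.2260.
Pooled p̂ = (54+33)/(337+146) = 87/483 = 0.1801.
SE = √(0.147679 × 0.00981667) = 0.0381.
z = (0.1602 − 0.2260)/0.0381 = -0.0658/0.0381 = -1.73.
p-value = P(Z > -1.728) ≈ 0.9580; since p > α = 0.025, fail to reject H₀.

z = -1.73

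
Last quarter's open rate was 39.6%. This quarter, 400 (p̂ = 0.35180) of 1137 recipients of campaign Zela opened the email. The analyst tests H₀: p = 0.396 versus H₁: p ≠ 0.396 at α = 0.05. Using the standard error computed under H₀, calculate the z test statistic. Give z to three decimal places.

z = -3.047

p̂ = 400/1137 ≈ 0.351803.
Standard error under H₀: √(0.396×0.604/1137) = 0.014504.
z = (0.351803 − 0.396)/0.014504 = -0.044197/0.014504 = -3.047.
p-value = 2·P(Z > 3.047) ≈ 0.0023; since p < α = 0.05, reject H₀.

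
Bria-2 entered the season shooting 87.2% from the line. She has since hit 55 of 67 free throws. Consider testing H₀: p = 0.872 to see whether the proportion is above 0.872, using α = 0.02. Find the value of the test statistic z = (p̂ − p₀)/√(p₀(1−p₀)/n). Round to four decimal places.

p̂ = 55/67 ≈ 0.820896.
SE = √(p₀(1−p₀)/n) = √(0.11162/67) = 0.040816.
z = (0.820896 − 0.872)/0.040816 = -0.051104/0.040816 = -1.2521.
p-value = P(Z > -1.252) ≈ 0.8947; since p > α = 0.02, fail to reject H₀.

z = -1.2521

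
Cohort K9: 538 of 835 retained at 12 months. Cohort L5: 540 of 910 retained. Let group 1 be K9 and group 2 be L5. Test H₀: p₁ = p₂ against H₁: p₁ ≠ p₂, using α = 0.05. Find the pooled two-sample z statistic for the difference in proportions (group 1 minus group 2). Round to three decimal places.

z = 2.186

p̂₁ = 538/835 ≈ 0.644311, p̂₂ = 540/910 ≈ 0.593407.
Pooled p̂ = (538+540)/(835+910) = 1078/1745 = 0.617765.
SE = √(p̂(1−p̂)(1/n₁+1/n₂)) = √(0.617765·0.382235·0.00229651) = √(0.000542277) = 0.023287.
z = (0.644311 − 0.593407)/0.023287 = 0.050904/0.023287 = 2.186.
Two-sided p-value ≈ 2·Φ(−2.186) = 0.0288, so at α = 0.05 we reject H₀.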